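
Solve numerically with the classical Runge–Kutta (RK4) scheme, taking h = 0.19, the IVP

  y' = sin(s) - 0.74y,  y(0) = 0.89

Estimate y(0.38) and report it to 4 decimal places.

RK4: k1 = f(s_n, y_n); k2 = f(s_n + h/2, y_n + (h/2)·k1); k3 = f(s_n + h/2, y_n + (h/2)·k2); k4 = f(s_n + h, y_n + h·k3); y_{n+1} = y_n + (h/6)·(k1 + 2k2 + 2k3 + k4).
s=0.000000, y=0.890000:
  k1 = f(0.000000, 0.890000) = -0.658600
  k2 = f(0.095000, 0.827433) = -0.517443
  k3 = f(0.095000, 0.840843) = -0.527367
  k4 = f(0.190000, 0.789800) = -0.395593
  y ← 0.890000 + (0.19/6)·(k1 + 2k2 + 2k3 + k4) = 0.790446
s=0.190000, y=0.790446:
  k1 = f(0.190000, 0.790446) = -0.396071
  k2 = f(0.285000, 0.752819) = -0.275929
  k3 = f(0.285000, 0.764233) = -0.284375
  k4 = f(0.380000, 0.736415) = -0.174026
  y ← 0.790446 + (0.19/6)·(k1 + 2k2 + 2k3 + k4) = 0.736907
y(0.38) ≈ 0.7369

0.7369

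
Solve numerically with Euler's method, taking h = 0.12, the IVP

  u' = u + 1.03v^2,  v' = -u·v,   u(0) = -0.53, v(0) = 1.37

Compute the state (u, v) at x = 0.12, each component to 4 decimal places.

-0.3616, 1.4571

Euler on (u,v): u_{n+1} = u_n + h·u', v_{n+1} = v_n + h·v'.
0.000000: (-0.530000, 1.370000); f=(1.403207, 0.726100) → (-0.361615, 1.457132)
(u(0.12), v(0.12)) ≈ (-0.3616, 1.4571)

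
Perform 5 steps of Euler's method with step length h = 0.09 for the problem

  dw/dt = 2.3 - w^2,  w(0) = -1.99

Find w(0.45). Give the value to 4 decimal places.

Euler: w_{n+1} = w_n + h·f(t_n, w_n).
t=0.000000, w=-1.990000: f=-1.660100 → w ← -1.990000 + 0.09·(-1.660100) = -2.139409
t=0.090000, w=-2.139409: f=-2.277071 → w ← -2.139409 + 0.09·(-2.277071) = -2.344345
t=0.180000, w=-2.344345: f=-3.195955 → w ← -2.344345 + 0.09·(-3.195955) = -2.631981
t=0.270000, w=-2.631981: f=-4.627326 → w ← -2.631981 + 0.09·(-4.627326) = -3.048441
t=0.360000, w=-3.048441: f=-6.992991 → w ← -3.048441 + 0.09·(-6.992991) = -3.677810
w(0.45) ≈ -3.6778

-3.6778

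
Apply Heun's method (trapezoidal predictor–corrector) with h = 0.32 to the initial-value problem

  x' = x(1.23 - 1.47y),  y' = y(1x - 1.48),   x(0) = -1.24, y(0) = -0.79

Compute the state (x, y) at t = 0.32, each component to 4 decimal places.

Heun on (x,y): k1 = f(t_n, state_n); k2 = f(t_n + h, state_n + h·k1); state_{n+1} = state_n + (h/2)·(k1 + k2).
0.000000: (-1.240000, -0.790000)
  k1 = (-2.965212, 2.148800)
  predictor → (-2.188868, -0.102384)
  k2 = (-3.021742, 0.375633)
  → (-2.197913, -0.386091)
(x(0.32), y(0.32)) ≈ (-2.1979, -0.3861)

-2.1979, -0.3861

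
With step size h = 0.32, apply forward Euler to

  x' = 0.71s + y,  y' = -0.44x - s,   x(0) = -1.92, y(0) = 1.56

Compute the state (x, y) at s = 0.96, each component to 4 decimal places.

0.0000, 1.8305

Euler on (x,y): x_{n+1} = x_n + h·x', y_{n+1} = y_n + h·y'.
0.000000: (-1.920000, 1.560000); f=(1.560000, 0.844800) → (-1.420800, 1.830336)
0.320000: (-1.420800, 1.830336); f=(2.057536, 0.305152) → (-0.762388, 1.927985)
0.640000: (-0.762388, 1.927985); f=(2.382385, -0.304549) → (-0.000025, 1.830529)
(x(0.96), y(0.96)) ≈ (0.0000, 1.8305)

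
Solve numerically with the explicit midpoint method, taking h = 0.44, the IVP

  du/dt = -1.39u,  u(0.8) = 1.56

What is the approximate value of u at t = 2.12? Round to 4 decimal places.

0.2972

Midpoint: k1 = f(t_n, u_n); k2 = f(t_n + h/2, u_n + (h/2)·k1); u_{n+1} = u_n + h·k2.
t=0.800000, u=1.560000:
  k1 = f(0.800000, 1.560000) = -2.168400
  k2 = f(1.020000, 1.082952) = -1.505303
  u ← 1.560000 + 0.44·(-1.505303) = 0.897667
t=1.240000, u=0.897667:
  k1 = f(1.240000, 0.897667) = -1.247757
  k2 = f(1.460000, 0.623160) = -0.866193
  u ← 0.897667 + 0.44·(-0.866193) = 0.516542
t=1.680000, u=0.516542:
  k1 = f(1.680000, 0.516542) = -0.717993
  k2 = f(1.900000, 0.358583) = -0.498431
  u ← 0.516542 + 0.44·(-0.498431) = 0.297232
u(2.12) ≈ 0.2972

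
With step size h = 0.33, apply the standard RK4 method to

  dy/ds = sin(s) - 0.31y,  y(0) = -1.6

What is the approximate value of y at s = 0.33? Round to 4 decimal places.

-1.3923

RK4: k1 = f(s_n, y_n); k2 = f(s_n + h/2, y_n + (h/2)·k1); k3 = f(s_n + h/2, y_n + (h/2)·k2); k4 = f(s_n + h, y_n + h·k3); y_{n+1} = y_n + (h/6)·(k1 + 2k2 + 2k3 + k4).
s=0.000000, y=-1.600000:
  k1 = f(0.000000, -1.600000) = 0.496000
  k2 = f(0.165000, -1.518160) = 0.634882
  k3 = f(0.165000, -1.495244) = 0.627778
  k4 = f(0.330000, -1.392833) = 0.755821
  y ← -1.600000 + (0.33/6)·(k1 + 2k2 + 2k3 + k4) = -1.392257
y(0.33) ≈ -1.3923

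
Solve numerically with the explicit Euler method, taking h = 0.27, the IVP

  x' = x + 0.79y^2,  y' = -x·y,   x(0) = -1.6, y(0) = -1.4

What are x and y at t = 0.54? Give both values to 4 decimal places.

-1.1924, -2.8784

Euler on (x,y): x_{n+1} = x_n + h·x', y_{n+1} = y_n + h·y'.
0.000000: (-1.600000, -1.400000); f=(-0.051600, -2.240000) → (-1.613932, -2.004800)
0.270000: (-1.613932, -2.004800); f=(1.561254, -3.235611) → (-1.192393, -2.878415)
(x(0.54), y(0.54)) ≈ (-1.1924, -2.8784)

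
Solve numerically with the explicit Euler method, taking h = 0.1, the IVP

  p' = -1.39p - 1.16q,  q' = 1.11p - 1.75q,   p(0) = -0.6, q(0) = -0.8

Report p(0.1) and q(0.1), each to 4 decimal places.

-0.4238, -0.7266

Euler on (p,q): p_{n+1} = p_n + h·p', q_{n+1} = q_n + h·q'.
0.000000: (-0.600000, -0.800000); f=(1.762000, 0.734000) → (-0.423800, -0.726600)
(p(0.1), q(0.1)) ≈ (-0.4238, -0.7266)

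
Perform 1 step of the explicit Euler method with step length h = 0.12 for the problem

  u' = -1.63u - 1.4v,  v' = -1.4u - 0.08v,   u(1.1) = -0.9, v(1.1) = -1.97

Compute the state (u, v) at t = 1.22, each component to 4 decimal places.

-0.3930, -1.7999

Euler on (u,v): u_{n+1} = u_n + h·u', v_{n+1} = v_n + h·v'.
1.100000: (-0.900000, -1.970000); f=(4.225000, 1.417600) → (-0.393000, -1.799888)
(u(1.22), v(1.22)) ≈ (-0.3930, -1.7999)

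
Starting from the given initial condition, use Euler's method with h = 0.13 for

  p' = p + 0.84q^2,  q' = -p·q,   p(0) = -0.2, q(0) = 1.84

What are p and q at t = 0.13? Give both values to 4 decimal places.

Euler on (p,q): p_{n+1} = p_n + h·p', q_{n+1} = q_n + h·q'.
0.000000: (-0.200000, 1.840000); f=(2.643904, 0.368000) → (0.143708, 1.887840)
(p(0.13), q(0.13)) ≈ (0.1437, 1.8878)

0.1437, 1.8878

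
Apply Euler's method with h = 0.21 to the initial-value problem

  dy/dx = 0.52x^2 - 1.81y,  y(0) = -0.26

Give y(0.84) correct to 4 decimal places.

Euler: y_{n+1} = y_n + h·f(x_n, y_n).
x=0.000000, y=-0.260000: f=0.470600 → y ← -0.260000 + 0.21·0.470600 = -0.161174
x=0.210000, y=-0.161174: f=0.314657 → y ← -0.161174 + 0.21·0.314657 = -0.095096
x=0.420000, y=-0.095096: f=0.263852 → y ← -0.095096 + 0.21·0.263852 = -0.039687
x=0.630000, y=-0.039687: f=0.278222 → y ← -0.039687 + 0.21·0.278222 = 0.018739
y(0.84) ≈ 0.0187

0.0187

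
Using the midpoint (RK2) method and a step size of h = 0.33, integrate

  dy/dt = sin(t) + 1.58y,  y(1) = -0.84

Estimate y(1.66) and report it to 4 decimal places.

-1.2722

Midpoint: k1 = f(t_n, y_n); k2 = f(t_n + h/2, y_n + (h/2)·k1); y_{n+1} = y_n + h·k2.
t=1.000000, y=-0.840000:
  k1 = f(1.000000, -0.840000) = -0.485729
  k2 = f(1.165000, -0.920145) = -0.535041
  y ← -0.840000 + 0.33·(-0.535041) = -1.016564
t=1.330000, y=-1.016564:
  k1 = f(1.330000, -1.016564) = -0.635022
  k2 = f(1.495000, -1.121342) = -0.774592
  y ← -1.016564 + 0.33·(-0.774592) = -1.272179
y(1.66) ≈ -1.2722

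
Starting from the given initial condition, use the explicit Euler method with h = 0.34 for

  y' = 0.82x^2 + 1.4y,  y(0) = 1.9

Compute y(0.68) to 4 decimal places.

4.1715

Euler: y_{n+1} = y_n + h·f(x_n, y_n).
x=0.000000, y=1.900000: f=2.660000 → y ← 1.900000 + 0.34·2.660000 = 2.804400
x=0.340000, y=2.804400: f=4.020952 → y ← 2.804400 + 0.34·4.020952 = 4.171524
y(0.68) ≈ 4.1715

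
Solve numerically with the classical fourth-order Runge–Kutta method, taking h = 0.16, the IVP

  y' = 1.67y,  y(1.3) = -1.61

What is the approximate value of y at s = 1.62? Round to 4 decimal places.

RK4: k1 = f(s_n, y_n); k2 = f(s_n + h/2, y_n + (h/2)·k1); k3 = f(s_n + h/2, y_n + (h/2)·k2); k4 = f(s_n + h, y_n + h·k3); y_{n+1} = y_n + (h/6)·(k1 + 2k2 + 2k3 + k4).
s=1.300000, y=-1.610000:
  k1 = f(1.300000, -1.610000) = -2.688700
  k2 = f(1.380000, -1.825096) = -3.047910
  k3 = f(1.380000, -1.853833) = -3.095901
  k4 = f(1.460000, -2.105344) = -3.515925
  y ← -1.610000 + (0.16/6)·(k1 + 2k2 + 2k3 + k4) = -2.103127
s=1.460000, y=-2.103127:
  k1 = f(1.460000, -2.103127) = -3.512221
  k2 = f(1.540000, -2.384104) = -3.981454
  k3 = f(1.540000, -2.421643) = -4.044144
  k4 = f(1.620000, -2.750190) = -4.592817
  y ← -2.103127 + (0.16/6)·(k1 + 2k2 + 2k3 + k4) = -2.747293
y(1.62) ≈ -2.7473

-2.7473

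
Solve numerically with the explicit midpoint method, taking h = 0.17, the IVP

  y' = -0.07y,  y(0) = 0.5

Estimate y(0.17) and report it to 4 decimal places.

Midpoint: k1 = f(t_n, y_n); k2 = f(t_n + h/2, y_n + (h/2)·k1); y_{n+1} = y_n + h·k2.
t=0.000000, y=0.500000:
  k1 = f(0.000000, 0.500000) = -0.035000
  k2 = f(0.085000, 0.497025) = -0.034792
  y ← 0.500000 + 0.17·(-0.034792) = 0.494085
y(0.17) ≈ 0.4941

0.4941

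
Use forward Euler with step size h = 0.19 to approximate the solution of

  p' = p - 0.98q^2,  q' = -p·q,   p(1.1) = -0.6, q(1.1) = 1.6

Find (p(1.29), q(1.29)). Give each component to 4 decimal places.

Euler on (p,q): p_{n+1} = p_n + h·p', q_{n+1} = q_n + h·q'.
1.100000: (-0.600000, 1.600000); f=(-3.108800, 0.960000) → (-1.190672, 1.782400)
(p(1.29), q(1.29)) ≈ (-1.1907, 1.7824)

-1.1907, 1.7824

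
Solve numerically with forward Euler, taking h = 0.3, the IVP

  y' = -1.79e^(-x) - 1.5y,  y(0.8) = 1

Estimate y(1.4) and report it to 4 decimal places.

Euler: y_{n+1} = y_n + h·f(x_n, y_n).
x=0.800000, y=1.000000: f=-2.304299 → y ← 1.000000 + 0.3·(-2.304299) = 0.308710
x=1.100000, y=0.308710: f=-1.058905 → y ← 0.308710 + 0.3·(-1.058905) = -0.008961
y(1.4) ≈ -0.0090

-0.0090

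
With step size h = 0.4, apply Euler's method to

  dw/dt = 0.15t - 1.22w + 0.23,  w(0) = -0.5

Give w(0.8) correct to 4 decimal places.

Euler: w_{n+1} = w_n + h·f(t_n, w_n).
t=0.000000, w=-0.500000: f=0.840000 → w ← -0.500000 + 0.4·0.840000 = -0.164000
t=0.400000, w=-0.164000: f=0.490080 → w ← -0.164000 + 0.4·0.490080 = 0.032032
w(0.8) ≈ 0.0320

0.0320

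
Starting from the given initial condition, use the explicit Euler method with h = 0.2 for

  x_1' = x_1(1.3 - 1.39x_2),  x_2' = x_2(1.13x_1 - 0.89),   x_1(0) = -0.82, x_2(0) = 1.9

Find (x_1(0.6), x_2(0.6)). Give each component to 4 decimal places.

Euler on (x_1,x_2): x_1_{n+1} = x_1_n + h·x_1', x_2_{n+1} = x_2_n + h·x_2'.
0.000000: (-0.820000, 1.900000); f=(1.099620, -3.451540) → (-0.600076, 1.209692)
0.200000: (-0.600076, 1.209692); f=(0.228912, -1.896901) → (-0.554294, 0.830312)
0.400000: (-0.554294, 0.830312); f=(-0.080853, -1.259045) → (-0.570464, 0.578503)
(x_1(0.6), x_2(0.6)) ≈ (-0.5705, 0.5785)

-0.5705, 0.5785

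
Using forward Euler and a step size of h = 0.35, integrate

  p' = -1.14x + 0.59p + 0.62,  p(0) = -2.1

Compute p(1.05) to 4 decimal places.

-3.3412

Euler: p_{n+1} = p_n + h·f(x_n, p_n).
x=0.000000, p=-2.100000: f=-0.619000 → p ← -2.100000 + 0.35·(-0.619000) = -2.316650
x=0.350000, p=-2.316650: f=-1.145824 → p ← -2.316650 + 0.35·(-1.145824) = -2.717688
x=0.700000, p=-2.717688: f=-1.781436 → p ← -2.717688 + 0.35·(-1.781436) = -3.341191
p(1.05) ≈ -3.3412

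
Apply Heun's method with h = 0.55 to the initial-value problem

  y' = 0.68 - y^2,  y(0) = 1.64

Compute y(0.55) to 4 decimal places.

Heun: k1 = f(t_n, y_n); k2 = f(t_n + h, y_n + h·k1); y_{n+1} = y_n + (h/2)·(k1 + k2).
t=0.000000, y=1.640000:
  k1 = f(0.000000, 1.640000) = -2.009600
  k2 = f(0.550000, 0.534720) = 0.394075
  y ← 1.640000 + (0.55/2)·(-2.009600 + 0.394075) = 1.195730
y(0.55) ≈ 1.1957

1.1957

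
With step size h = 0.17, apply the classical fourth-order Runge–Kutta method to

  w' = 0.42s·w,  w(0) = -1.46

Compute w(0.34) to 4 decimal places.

RK4: k1 = f(s_n, w_n); k2 = f(s_n + h/2, w_n + (h/2)·k1); k3 = f(s_n + h/2, w_n + (h/2)·k2); k4 = f(s_n + h, w_n + h·k3); w_{n+1} = w_n + (h/6)·(k1 + 2k2 + 2k3 + k4).
s=0.000000, w=-1.460000:
  k1 = f(0.000000, -1.460000) = 0.000000
  k2 = f(0.085000, -1.460000) = -0.052122
  k3 = f(0.085000, -1.464430) = -0.052280
  k4 = f(0.170000, -1.468888) = -0.104879
  w ← -1.460000 + (0.17/6)·(k1 + 2k2 + 2k3 + k4) = -1.468888
s=0.170000, w=-1.468888:
  k1 = f(0.170000, -1.468888) = -0.104879
  k2 = f(0.255000, -1.477802) = -0.158273
  k3 = f(0.255000, -1.482341) = -0.158759
  k4 = f(0.340000, -1.495877) = -0.213611
  w ← -1.468888 + (0.17/6)·(k1 + 2k2 + 2k3 + k4) = -1.495877
w(0.34) ≈ -1.4959

-1.4959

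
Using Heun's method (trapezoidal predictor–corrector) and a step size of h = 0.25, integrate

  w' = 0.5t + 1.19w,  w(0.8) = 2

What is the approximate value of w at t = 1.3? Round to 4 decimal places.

3.9421

Heun: k1 = f(t_n, w_n); k2 = f(t_n + h, w_n + h·k1); w_{n+1} = w_n + (h/2)·(k1 + k2).
t=0.800000, w=2.000000:
  k1 = f(0.800000, 2.000000) = 2.780000
  k2 = f(1.050000, 2.695000) = 3.732050
  w ← 2.000000 + (0.25/2)·(2.780000 + 3.732050) = 2.814006
t=1.050000, w=2.814006:
  k1 = f(1.050000, 2.814006) = 3.873667
  k2 = f(1.300000, 3.782423) = 5.151084
  w ← 2.814006 + (0.25/2)·(3.873667 + 5.151084) = 3.942100
w(1.3) ≈ 3.9421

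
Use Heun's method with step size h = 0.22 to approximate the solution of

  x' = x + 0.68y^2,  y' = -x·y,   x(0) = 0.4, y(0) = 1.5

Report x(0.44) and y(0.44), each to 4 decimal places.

Heun on (x,y): k1 = f(t_n, state_n); k2 = f(t_n + h, state_n + h·k1); state_{n+1} = state_n + (h/2)·(k1 + k2).
0.000000: (0.400000, 1.500000)
  k1 = (1.930000, -0.600000)
  predictor → (0.824600, 1.368000)
  k2 = (2.097168, -1.128053)
  → (0.842989, 1.309914)
0.220000: (0.842989, 1.309914)
  k1 = (2.009784, -1.104243)
  predictor → (1.285141, 1.066981)
  k2 = (2.059286, -1.371221)
  → (1.290586, 1.037613)
(x(0.44), y(0.44)) ≈ (1.2906, 1.0376)

1.2906, 1.0376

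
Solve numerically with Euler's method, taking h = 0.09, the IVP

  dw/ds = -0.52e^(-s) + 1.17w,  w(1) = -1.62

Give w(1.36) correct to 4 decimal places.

Euler: w_{n+1} = w_n + h·f(s_n, w_n).
s=1.000000, w=-1.620000: f=-2.086697 → w ← -1.620000 + 0.09·(-2.086697) = -1.807803
s=1.090000, w=-1.807803: f=-2.289962 → w ← -1.807803 + 0.09·(-2.289962) = -2.013899
s=1.180000, w=-2.013899: f=-2.516047 → w ← -2.013899 + 0.09·(-2.516047) = -2.240344
s=1.270000, w=-2.240344: f=-2.767234 → w ← -2.240344 + 0.09·(-2.767234) = -2.489395
w(1.36) ≈ -2.4894

-2.4894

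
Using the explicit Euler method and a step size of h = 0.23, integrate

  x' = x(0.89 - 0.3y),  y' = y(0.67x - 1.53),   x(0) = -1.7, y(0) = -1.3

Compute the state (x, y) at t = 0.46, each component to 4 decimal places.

Euler on (x,y): x_{n+1} = x_n + h·x', y_{n+1} = y_n + h·y'.
0.000000: (-1.700000, -1.300000); f=(-2.176000, 3.469700) → (-2.200480, -0.501969)
0.230000: (-2.200480, -0.501969); f=(-2.289799, 1.508076) → (-2.727134, -0.155111)
(x(0.46), y(0.46)) ≈ (-2.7271, -0.1551)

-2.7271, -0.1551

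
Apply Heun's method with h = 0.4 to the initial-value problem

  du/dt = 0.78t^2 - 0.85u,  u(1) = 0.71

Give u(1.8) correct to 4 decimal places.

Heun: k1 = f(t_n, u_n); k2 = f(t_n + h, u_n + h·k1); u_{n+1} = u_n + (h/2)·(k1 + k2).
t=1.000000, u=0.710000:
  k1 = f(1.000000, 0.710000) = 0.176500
  k2 = f(1.400000, 0.780600) = 0.865290
  u ← 0.710000 + (0.4/2)·(0.176500 + 0.865290) = 0.918358
t=1.400000, u=0.918358:
  k1 = f(1.400000, 0.918358) = 0.748196
  k2 = f(1.800000, 1.217636) = 1.492209
  u ← 0.918358 + (0.4/2)·(0.748196 + 1.492209) = 1.366439
u(1.8) ≈ 1.3664

1.3664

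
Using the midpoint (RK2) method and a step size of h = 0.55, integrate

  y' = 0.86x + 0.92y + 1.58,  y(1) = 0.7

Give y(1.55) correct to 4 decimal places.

2.9554

Midpoint: k1 = f(x_n, y_n); k2 = f(x_n + h/2, y_n + (h/2)·k1); y_{n+1} = y_n + h·k2.
x=1.000000, y=0.700000:
  k1 = f(1.000000, 0.700000) = 3.084000
  k2 = f(1.275000, 1.548100) = 4.100752
  y ← 0.700000 + 0.55·4.100752 = 2.955414
y(1.55) ≈ 2.9554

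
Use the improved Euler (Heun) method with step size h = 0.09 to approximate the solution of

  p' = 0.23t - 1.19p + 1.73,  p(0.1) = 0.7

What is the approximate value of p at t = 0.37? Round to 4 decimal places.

Heun: k1 = f(t_n, p_n); k2 = f(t_n + h, p_n + h·k1); p_{n+1} = p_n + (h/2)·(k1 + k2).
t=0.100000, p=0.700000:
  k1 = f(0.100000, 0.700000) = 0.920000
  k2 = f(0.190000, 0.782800) = 0.842168
  p ← 0.700000 + (0.09/2)·(0.920000 + 0.842168) = 0.779298
t=0.190000, p=0.779298:
  k1 = f(0.190000, 0.779298) = 0.846336
  k2 = f(0.280000, 0.855468) = 0.776393
  p ← 0.779298 + (0.09/2)·(0.846336 + 0.776393) = 0.852320
t=0.280000, p=0.852320:
  k1 = f(0.280000, 0.852320) = 0.780139
  k2 = f(0.370000, 0.922533) = 0.717286
  p ← 0.852320 + (0.09/2)·(0.780139 + 0.717286) = 0.919704
p(0.37) ≈ 0.9197

0.9197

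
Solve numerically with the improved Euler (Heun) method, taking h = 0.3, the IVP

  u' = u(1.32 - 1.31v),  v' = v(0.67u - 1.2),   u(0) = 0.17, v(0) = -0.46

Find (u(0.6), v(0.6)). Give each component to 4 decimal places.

Heun on (u,v): k1 = f(x_n, state_n); k2 = f(x_n + h, state_n + h·k1); state_{n+1} = state_n + (h/2)·(k1 + k2).
0.000000: (0.170000, -0.460000)
  k1 = (0.326842, 0.499606)
  predictor → (0.268053, -0.310118)
  k2 = (0.462727, 0.316446)
  → (0.288435, -0.337592)
0.300000: (0.288435, -0.337592)
  k1 = (0.508294, 0.339870)
  predictor → (0.440924, -0.235631)
  k2 = (0.718122, 0.213147)
  → (0.472398, -0.254640)
(u(0.6), v(0.6)) ≈ (0.4724, -0.2546)

0.4724, -0.2546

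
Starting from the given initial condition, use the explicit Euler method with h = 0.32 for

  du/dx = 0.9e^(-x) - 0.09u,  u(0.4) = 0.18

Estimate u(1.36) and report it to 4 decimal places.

0.5849

Euler: u_{n+1} = u_n + h·f(x_n, u_n).
x=0.400000, u=0.180000: f=0.587088 → u ← 0.180000 + 0.32·0.587088 = 0.367868
x=0.720000, u=0.367868: f=0.404969 → u ← 0.367868 + 0.32·0.404969 = 0.497458
x=1.040000, u=0.497458: f=0.273338 → u ← 0.497458 + 0.32·0.273338 = 0.584926
u(1.36) ≈ 0.5849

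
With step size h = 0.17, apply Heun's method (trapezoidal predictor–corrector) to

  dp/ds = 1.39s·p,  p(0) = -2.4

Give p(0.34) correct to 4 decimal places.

-2.5997

Heun: k1 = f(s_n, p_n); k2 = f(s_n + h, p_n + h·k1); p_{n+1} = p_n + (h/2)·(k1 + k2).
s=0.000000, p=-2.400000:
  k1 = f(0.000000, -2.400000) = 0.000000
  k2 = f(0.170000, -2.400000) = -0.567120
  p ← -2.400000 + (0.17/2)·(0.000000 + (-0.567120)) = -2.448205
s=0.170000, p=-2.448205:
  k1 = f(0.170000, -2.448205) = -0.578511
  k2 = f(0.340000, -2.546552) = -1.203500
  p ← -2.448205 + (0.17/2)·(-0.578511 + (-1.203500)) = -2.599676
p(0.34) ≈ -2.5997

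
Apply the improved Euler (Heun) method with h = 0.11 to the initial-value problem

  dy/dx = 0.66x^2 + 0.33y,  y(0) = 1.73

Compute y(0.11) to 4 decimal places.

Heun: k1 = f(x_n, y_n); k2 = f(x_n + h, y_n + h·k1); y_{n+1} = y_n + (h/2)·(k1 + k2).
x=0.000000, y=1.730000:
  k1 = f(0.000000, 1.730000) = 0.570900
  k2 = f(0.110000, 1.792799) = 0.599610
  y ← 1.730000 + (0.11/2)·(0.570900 + 0.599610) = 1.794378
y(0.11) ≈ 1.7944

1.7944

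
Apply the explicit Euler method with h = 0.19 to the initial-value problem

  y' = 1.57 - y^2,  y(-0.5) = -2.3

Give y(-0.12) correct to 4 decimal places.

Euler: y_{n+1} = y_n + h·f(t_n, y_n).
t=-0.500000, y=-2.300000: f=-3.720000 → y ← -2.300000 + 0.19·(-3.720000) = -3.006800
t=-0.310000, y=-3.006800: f=-7.470846 → y ← -3.006800 + 0.19·(-7.470846) = -4.426261
y(-0.12) ≈ -4.4263

-4.4263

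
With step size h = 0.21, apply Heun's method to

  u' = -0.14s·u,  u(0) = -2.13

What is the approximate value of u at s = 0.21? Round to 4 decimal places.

-2.1234

Heun: k1 = f(s_n, u_n); k2 = f(s_n + h, u_n + h·k1); u_{n+1} = u_n + (h/2)·(k1 + k2).
s=0.000000, u=-2.130000:
  k1 = f(0.000000, -2.130000) = 0.000000
  k2 = f(0.210000, -2.130000) = 0.062622
  u ← -2.130000 + (0.21/2)·(0.000000 + 0.062622) = -2.123425
u(0.21) ≈ -2.1234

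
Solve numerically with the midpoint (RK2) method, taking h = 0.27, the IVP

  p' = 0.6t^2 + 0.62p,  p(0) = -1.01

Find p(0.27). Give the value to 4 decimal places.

-1.1903

Midpoint: k1 = f(t_n, p_n); k2 = f(t_n + h/2, p_n + (h/2)·k1); p_{n+1} = p_n + h·k2.
t=0.000000, p=-1.010000:
  k1 = f(0.000000, -1.010000) = -0.626200
  k2 = f(0.135000, -1.094537) = -0.667678
  p ← -1.010000 + 0.27·(-0.667678) = -1.190273
p(0.27) ≈ -1.1903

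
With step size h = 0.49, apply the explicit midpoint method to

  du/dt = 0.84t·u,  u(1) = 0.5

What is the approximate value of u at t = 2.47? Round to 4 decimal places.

3.5795

Midpoint: k1 = f(t_n, u_n); k2 = f(t_n + h/2, u_n + (h/2)·k1); u_{n+1} = u_n + h·k2.
t=1.000000, u=0.500000:
  k1 = f(1.000000, 0.500000) = 0.420000
  k2 = f(1.245000, 0.602900) = 0.630513
  u ← 0.500000 + 0.49·0.630513 = 0.808951
t=1.490000, u=0.808951:
  k1 = f(1.490000, 0.808951) = 1.012483
  k2 = f(1.735000, 1.057010) = 1.540486
  u ← 0.808951 + 0.49·1.540486 = 1.563789
t=1.980000, u=1.563789:
  k1 = f(1.980000, 1.563789) = 2.600895
  k2 = f(2.225000, 2.201009) = 4.113685
  u ← 1.563789 + 0.49·4.113685 = 3.579495
u(2.47) ≈ 3.5795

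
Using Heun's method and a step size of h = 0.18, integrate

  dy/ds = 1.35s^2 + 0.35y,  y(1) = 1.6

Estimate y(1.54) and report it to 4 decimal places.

Heun: k1 = f(s_n, y_n); k2 = f(s_n + h, y_n + h·k1); y_{n+1} = y_n + (h/2)·(k1 + k2).
s=1.000000, y=1.600000:
  k1 = f(1.000000, 1.600000) = 1.910000
  k2 = f(1.180000, 1.943800) = 2.560070
  y ← 1.600000 + (0.18/2)·(1.910000 + 2.560070) = 2.002306
s=1.180000, y=2.002306:
  k1 = f(1.180000, 2.002306) = 2.580547
  k2 = f(1.360000, 2.466805) = 3.360342
  y ← 2.002306 + (0.18/2)·(2.580547 + 3.360342) = 2.536986
s=1.360000, y=2.536986:
  k1 = f(1.360000, 2.536986) = 3.384905
  k2 = f(1.540000, 3.146269) = 4.302854
  y ← 2.536986 + (0.18/2)·(3.384905 + 4.302854) = 3.228885
y(1.54) ≈ 3.2289

3.2289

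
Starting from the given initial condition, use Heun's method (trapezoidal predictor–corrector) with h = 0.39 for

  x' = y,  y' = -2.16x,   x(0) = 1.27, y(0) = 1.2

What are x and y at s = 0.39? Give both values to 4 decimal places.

Heun on (x,y): k1 = f(s_n, state_n); k2 = f(s_n + h, state_n + h·k1); state_{n+1} = state_n + (h/2)·(k1 + k2).
0.000000: (1.270000, 1.200000)
  k1 = (1.200000, -2.743200)
  predictor → (1.738000, 0.130152)
  k2 = (0.130152, -3.754080)
  → (1.529380, -0.066970)
(x(0.39), y(0.39)) ≈ (1.5294, -0.0670)

1.5294, -0.0670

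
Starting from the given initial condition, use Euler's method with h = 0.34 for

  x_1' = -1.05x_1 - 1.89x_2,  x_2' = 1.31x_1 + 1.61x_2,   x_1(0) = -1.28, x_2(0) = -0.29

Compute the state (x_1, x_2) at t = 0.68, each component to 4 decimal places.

Euler on (x_1,x_2): x_1_{n+1} = x_1_n + h·x_1', x_2_{n+1} = x_2_n + h·x_2'.
0.000000: (-1.280000, -0.290000); f=(1.892100, -2.143700) → (-0.636686, -1.018858)
0.340000: (-0.636686, -1.018858); f=(2.594162, -2.474420) → (0.245329, -1.860161)
(x_1(0.68), x_2(0.68)) ≈ (0.2453, -1.8602)

0.2453, -1.8602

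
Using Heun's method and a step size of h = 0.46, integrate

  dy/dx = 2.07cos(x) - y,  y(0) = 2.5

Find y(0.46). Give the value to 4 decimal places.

Heun: k1 = f(x_n, y_n); k2 = f(x_n + h, y_n + h·k1); y_{n+1} = y_n + (h/2)·(k1 + k2).
x=0.000000, y=2.500000:
  k1 = f(0.000000, 2.500000) = -0.430000
  k2 = f(0.460000, 2.302200) = -0.447371
  y ← 2.500000 + (0.46/2)·(-0.430000 + (-0.447371)) = 2.298205
y(0.46) ≈ 2.2982

2.2982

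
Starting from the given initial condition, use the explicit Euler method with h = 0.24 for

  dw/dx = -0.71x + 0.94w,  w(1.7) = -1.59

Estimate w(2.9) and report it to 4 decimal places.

Euler: w_{n+1} = w_n + h·f(x_n, w_n).
x=1.700000, w=-1.590000: f=-2.701600 → w ← -1.590000 + 0.24·(-2.701600) = -2.238384
x=1.940000, w=-2.238384: f=-3.481481 → w ← -2.238384 + 0.24·(-3.481481) = -3.073939
x=2.180000, w=-3.073939: f=-4.437303 → w ← -3.073939 + 0.24·(-4.437303) = -4.138892
x=2.420000, w=-4.138892: f=-5.608759 → w ← -4.138892 + 0.24·(-5.608759) = -5.484994
x=2.660000, w=-5.484994: f=-7.044495 → w ← -5.484994 + 0.24·(-7.044495) = -7.175673
w(2.9) ≈ -7.1757

-7.1757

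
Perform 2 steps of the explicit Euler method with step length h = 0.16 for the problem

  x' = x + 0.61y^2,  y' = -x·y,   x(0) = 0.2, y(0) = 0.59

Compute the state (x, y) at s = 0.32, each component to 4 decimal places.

0.3404, 0.5468

Euler on (x,y): x_{n+1} = x_n + h·x', y_{n+1} = y_n + h·y'.
0.000000: (0.200000, 0.590000); f=(0.412341, -0.118000) → (0.265975, 0.571120)
0.160000: (0.265975, 0.571120); f=(0.464943, -0.151903) → (0.340365, 0.546815)
(x(0.32), y(0.32)) ≈ (0.3404, 0.5468)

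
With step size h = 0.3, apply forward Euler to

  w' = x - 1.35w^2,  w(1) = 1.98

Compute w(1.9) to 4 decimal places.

Euler: w_{n+1} = w_n + h·f(x_n, w_n).
x=1.000000, w=1.980000: f=-4.292540 → w ← 1.980000 + 0.3·(-4.292540) = 0.692238
x=1.300000, w=0.692238: f=0.653089 → w ← 0.692238 + 0.3·0.653089 = 0.888165
x=1.600000, w=0.888165: f=0.535071 → w ← 0.888165 + 0.3·0.535071 = 1.048686
w(1.9) ≈ 1.0487

1.0487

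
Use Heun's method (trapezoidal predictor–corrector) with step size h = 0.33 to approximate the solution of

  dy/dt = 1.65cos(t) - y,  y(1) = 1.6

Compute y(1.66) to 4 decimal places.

0.9774

Heun: k1 = f(t_n, y_n); k2 = f(t_n + h, y_n + h·k1); y_{n+1} = y_n + (h/2)·(k1 + k2).
t=1.000000, y=1.600000:
  k1 = f(1.000000, 1.600000) = -0.708501
  k2 = f(1.330000, 1.366195) = -0.972709
  y ← 1.600000 + (0.33/2)·(-0.708501 + (-0.972709)) = 1.322600
t=1.330000, y=1.322600:
  k1 = f(1.330000, 1.322600) = -0.929115
  k2 = f(1.660000, 1.015992) = -1.162983
  y ← 1.322600 + (0.33/2)·(-0.929115 + (-1.162983)) = 0.977404
y(1.66) ≈ 0.9774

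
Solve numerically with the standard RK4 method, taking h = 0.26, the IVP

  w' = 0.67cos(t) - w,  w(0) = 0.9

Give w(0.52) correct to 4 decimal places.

0.7931

RK4: k1 = f(t_n, w_n); k2 = f(t_n + h/2, w_n + (h/2)·k1); k3 = f(t_n + h/2, w_n + (h/2)·k2); k4 = f(t_n + h, w_n + h·k3); w_{n+1} = w_n + (h/6)·(k1 + 2k2 + 2k3 + k4).
t=0.000000, w=0.900000:
  k1 = f(0.000000, 0.900000) = -0.230000
  k2 = f(0.130000, 0.870100) = -0.205754
  k3 = f(0.130000, 0.873252) = -0.208906
  k4 = f(0.260000, 0.845685) = -0.198203
  w ← 0.900000 + (0.26/6)·(k1 + 2k2 + 2k3 + k4) = 0.845507
t=0.260000, w=0.845507:
  k1 = f(0.260000, 0.845507) = -0.198026
  k2 = f(0.390000, 0.819764) = -0.200075
  k3 = f(0.390000, 0.819498) = -0.199809
  k4 = f(0.520000, 0.793557) = -0.212118
  w ← 0.845507 + (0.26/6)·(k1 + 2k2 + 2k3 + k4) = 0.793078
w(0.52) ≈ 0.7931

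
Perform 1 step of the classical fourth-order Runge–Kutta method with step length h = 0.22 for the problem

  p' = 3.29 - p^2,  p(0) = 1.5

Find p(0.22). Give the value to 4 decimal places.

1.6650

RK4: k1 = f(t_n, p_n); k2 = f(t_n + h/2, p_n + (h/2)·k1); k3 = f(t_n + h/2, p_n + (h/2)·k2); k4 = f(t_n + h, p_n + h·k3); p_{n+1} = p_n + (h/6)·(k1 + 2k2 + 2k3 + k4).
t=0.000000, p=1.500000:
  k1 = f(0.000000, 1.500000) = 1.040000
  k2 = f(0.110000, 1.614400) = 0.683713
  k3 = f(0.110000, 1.575208) = 0.808719
  k4 = f(0.220000, 1.677918) = 0.474591
  p ← 1.500000 + (0.22/6)·(k1 + 2k2 + 2k3 + k4) = 1.664980
p(0.22) ≈ 1.6650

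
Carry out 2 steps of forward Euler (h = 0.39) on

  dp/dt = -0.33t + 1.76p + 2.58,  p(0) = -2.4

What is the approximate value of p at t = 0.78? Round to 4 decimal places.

-4.1726

Euler: p_{n+1} = p_n + h·f(t_n, p_n).
t=0.000000, p=-2.400000: f=-1.644000 → p ← -2.400000 + 0.39·(-1.644000) = -3.041160
t=0.390000, p=-3.041160: f=-2.901142 → p ← -3.041160 + 0.39·(-2.901142) = -4.172605
p(0.78) ≈ -4.1726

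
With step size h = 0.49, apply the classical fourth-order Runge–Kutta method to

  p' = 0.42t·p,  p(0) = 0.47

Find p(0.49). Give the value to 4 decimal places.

0.4943

RK4: k1 = f(t_n, p_n); k2 = f(t_n + h/2, p_n + (h/2)·k1); k3 = f(t_n + h/2, p_n + (h/2)·k2); k4 = f(t_n + h, p_n + h·k3); p_{n+1} = p_n + (h/6)·(k1 + 2k2 + 2k3 + k4).
t=0.000000, p=0.470000:
  k1 = f(0.000000, 0.470000) = 0.000000
  k2 = f(0.245000, 0.470000) = 0.048363
  k3 = f(0.245000, 0.481849) = 0.049582
  k4 = f(0.490000, 0.494295) = 0.101726
  p ← 0.470000 + (0.49/6)·(k1 + 2k2 + 2k3 + k4) = 0.494305
p(0.49) ≈ 0.4943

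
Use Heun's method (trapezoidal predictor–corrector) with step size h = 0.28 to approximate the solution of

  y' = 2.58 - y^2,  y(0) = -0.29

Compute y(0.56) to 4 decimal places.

Heun: k1 = f(t_n, y_n); k2 = f(t_n + h, y_n + h·k1); y_{n+1} = y_n + (h/2)·(k1 + k2).
t=0.000000, y=-0.290000:
  k1 = f(0.000000, -0.290000) = 2.495900
  k2 = f(0.280000, 0.408852) = 2.412840
  y ← -0.290000 + (0.28/2)·(2.495900 + 2.412840) = 0.397224
t=0.280000, y=0.397224:
  k1 = f(0.280000, 0.397224) = 2.422213
  k2 = f(0.560000, 1.075443) = 1.423422
  y ← 0.397224 + (0.28/2)·(2.422213 + 1.423422) = 0.935613
y(0.56) ≈ 0.9356

0.9356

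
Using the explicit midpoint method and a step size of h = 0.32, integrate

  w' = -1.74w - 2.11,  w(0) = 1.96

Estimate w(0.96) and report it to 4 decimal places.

-0.5335

Midpoint: k1 = f(t_n, w_n); k2 = f(t_n + h/2, w_n + (h/2)·k1); w_{n+1} = w_n + h·k2.
t=0.000000, w=1.960000:
  k1 = f(0.000000, 1.960000) = -5.520400
  k2 = f(0.160000, 1.076736) = -3.983521
  w ← 1.960000 + 0.32·(-3.983521) = 0.685273
t=0.320000, w=0.685273:
  k1 = f(0.320000, 0.685273) = -3.302376
  k2 = f(0.480000, 0.156893) = -2.382994
  w ← 0.685273 + 0.32·(-2.382994) = -0.077285
t=0.640000, w=-0.077285:
  k1 = f(0.640000, -0.077285) = -1.975524
  k2 = f(0.800000, -0.393369) = -1.425538
  w ← -0.077285 + 0.32·(-1.425538) = -0.533457
w(0.96) ≈ -0.5335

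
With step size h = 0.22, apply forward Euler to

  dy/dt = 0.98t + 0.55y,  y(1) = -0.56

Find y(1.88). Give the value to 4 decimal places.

0.4559

Euler: y_{n+1} = y_n + h·f(t_n, y_n).
t=1.000000, y=-0.560000: f=0.672000 → y ← -0.560000 + 0.22·0.672000 = -0.412160
t=1.220000, y=-0.412160: f=0.968912 → y ← -0.412160 + 0.22·0.968912 = -0.198999
t=1.440000, y=-0.198999: f=1.301750 → y ← -0.198999 + 0.22·1.301750 = 0.087386
t=1.660000, y=0.087386: f=1.674862 → y ← 0.087386 + 0.22·1.674862 = 0.455855
y(1.88) ≈ 0.4559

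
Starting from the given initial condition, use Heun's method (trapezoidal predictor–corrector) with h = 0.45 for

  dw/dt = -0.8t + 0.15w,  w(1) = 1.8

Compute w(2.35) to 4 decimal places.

Heun: k1 = f(t_n, w_n); k2 = f(t_n + h, w_n + h·k1); w_{n+1} = w_n + (h/2)·(k1 + k2).
t=1.000000, w=1.800000:
  k1 = f(1.000000, 1.800000) = -0.530000
  k2 = f(1.450000, 1.561500) = -0.925775
  w ← 1.800000 + (0.45/2)·(-0.530000 + (-0.925775)) = 1.472451
t=1.450000, w=1.472451:
  k1 = f(1.450000, 1.472451) = -0.939132
  k2 = f(1.900000, 1.049841) = -1.362524
  w ← 1.472451 + (0.45/2)·(-0.939132 + (-1.362524)) = 0.954578
t=1.900000, w=0.954578:
  k1 = f(1.900000, 0.954578) = -1.376813
  k2 = f(2.350000, 0.335012) = -1.829748
  w ← 0.954578 + (0.45/2)·(-1.376813 + (-1.829748)) = 0.233102
w(2.35) ≈ 0.2331

0.2331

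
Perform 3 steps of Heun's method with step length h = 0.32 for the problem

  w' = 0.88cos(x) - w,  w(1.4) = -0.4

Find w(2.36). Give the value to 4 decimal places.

Heun: k1 = f(x_n, w_n); k2 = f(x_n + h, w_n + h·k1); w_{n+1} = w_n + (h/2)·(k1 + k2).
x=1.400000, w=-0.400000:
  k1 = f(1.400000, -0.400000) = 0.549571
  k2 = f(1.720000, -0.224137) = 0.093325
  w ← -0.400000 + (0.32/2)·(0.549571 + 0.093325) = -0.297137
x=1.720000, w=-0.297137:
  k1 = f(1.720000, -0.297137) = 0.166324
  k2 = f(2.040000, -0.243913) = -0.154002
  w ← -0.297137 + (0.32/2)·(0.166324 + (-0.154002)) = -0.295165
x=2.040000, w=-0.295165:
  k1 = f(2.040000, -0.295165) = -0.102750
  k2 = f(2.360000, -0.328045) = -0.296572
  w ← -0.295165 + (0.32/2)·(-0.102750 + (-0.296572)) = -0.359057
w(2.36) ≈ -0.3591

-0.3591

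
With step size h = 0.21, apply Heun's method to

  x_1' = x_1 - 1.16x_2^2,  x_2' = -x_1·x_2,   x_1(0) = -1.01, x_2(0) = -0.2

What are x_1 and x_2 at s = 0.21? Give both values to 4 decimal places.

-1.2574, -0.2526

Heun on (x_1,x_2): k1 = f(s_n, state_n); k2 = f(s_n + h, state_n + h·k1); state_{n+1} = state_n + (h/2)·(k1 + k2).
0.000000: (-1.010000, -0.200000)
  k1 = (-1.056400, -0.202000)
  predictor → (-1.231844, -0.242420)
  k2 = (-1.300014, -0.298624)
  → (-1.257423, -0.252565)
(x_1(0.21), x_2(0.21)) ≈ (-1.2574, -0.2526)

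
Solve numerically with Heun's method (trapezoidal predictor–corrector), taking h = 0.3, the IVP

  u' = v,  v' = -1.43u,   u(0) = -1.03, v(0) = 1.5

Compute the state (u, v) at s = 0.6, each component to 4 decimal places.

Heun on (u,v): k1 = f(s_n, state_n); k2 = f(s_n + h, state_n + h·k1); state_{n+1} = state_n + (h/2)·(k1 + k2).
0.000000: (-1.030000, 1.500000)
  k1 = (1.500000, 1.472900)
  predictor → (-0.580000, 1.941870)
  k2 = (1.941870, 0.829400)
  → (-0.513720, 1.845345)
0.300000: (-0.513720, 1.845345)
  k1 = (1.845345, 0.734619)
  predictor → (0.039884, 2.065731)
  k2 = (2.065731, -0.057034)
  → (0.072942, 1.946983)
(u(0.6), v(0.6)) ≈ (0.0729, 1.9470)

0.0729, 1.9470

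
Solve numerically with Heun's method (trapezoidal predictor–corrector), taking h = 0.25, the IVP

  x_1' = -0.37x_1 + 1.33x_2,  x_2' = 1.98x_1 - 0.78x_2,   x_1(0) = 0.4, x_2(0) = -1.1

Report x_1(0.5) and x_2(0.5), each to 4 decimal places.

-0.1516, -0.7141

Heun on (x_1,x_2): k1 = f(x_n, state_n); k2 = f(x_n + h, state_n + h·k1); state_{n+1} = state_n + (h/2)·(k1 + k2).
0.000000: (0.400000, -1.100000)
  k1 = (-1.611000, 1.650000)
  predictor → (-0.002750, -0.687500)
  k2 = (-0.913358, 0.530805)
  → (0.084455, -0.827399)
0.250000: (0.084455, -0.827399)
  k1 = (-1.131690, 0.812593)
  predictor → (-0.198467, -0.624251)
  k2 = (-0.756821, 0.093951)
  → (-0.151609, -0.714081)
(x_1(0.5), x_2(0.5)) ≈ (-0.1516, -0.7141)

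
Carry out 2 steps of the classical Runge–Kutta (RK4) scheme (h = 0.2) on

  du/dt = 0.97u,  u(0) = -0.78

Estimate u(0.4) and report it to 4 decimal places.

RK4: k1 = f(t_n, u_n); k2 = f(t_n + h/2, u_n + (h/2)·k1); k3 = f(t_n + h/2, u_n + (h/2)·k2); k4 = f(t_n + h, u_n + h·k3); u_{n+1} = u_n + (h/6)·(k1 + 2k2 + 2k3 + k4).
t=0.000000, u=-0.780000:
  k1 = f(0.000000, -0.780000) = -0.756600
  k2 = f(0.100000, -0.855660) = -0.829990
  k3 = f(0.100000, -0.862999) = -0.837109
  k4 = f(0.200000, -0.947422) = -0.918999
  u ← -0.780000 + (0.2/6)·(k1 + 2k2 + 2k3 + k4) = -0.946993
t=0.200000, u=-0.946993:
  k1 = f(0.200000, -0.946993) = -0.918583
  k2 = f(0.300000, -1.038852) = -1.007686
  k3 = f(0.300000, -1.047762) = -1.016329
  k4 = f(0.400000, -1.150259) = -1.115751
  u ← -0.946993 + (0.2/6)·(k1 + 2k2 + 2k3 + k4) = -1.149739
u(0.4) ≈ -1.1497

-1.1497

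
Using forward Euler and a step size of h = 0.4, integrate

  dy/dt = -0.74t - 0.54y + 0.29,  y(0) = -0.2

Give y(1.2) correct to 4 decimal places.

-0.1478

Euler: y_{n+1} = y_n + h·f(t_n, y_n).
t=0.000000, y=-0.200000: f=0.398000 → y ← -0.200000 + 0.4·0.398000 = -0.040800
t=0.400000, y=-0.040800: f=0.016032 → y ← -0.040800 + 0.4·0.016032 = -0.034387
t=0.800000, y=-0.034387: f=-0.283431 → y ← -0.034387 + 0.4·(-0.283431) = -0.147760
y(1.2) ≈ -0.1478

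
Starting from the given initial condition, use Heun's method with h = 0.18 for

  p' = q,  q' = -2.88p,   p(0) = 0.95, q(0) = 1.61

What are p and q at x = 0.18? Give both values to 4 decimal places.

1.1955, 1.0424

Heun on (p,q): k1 = f(x_n, state_n); k2 = f(x_n + h, state_n + h·k1); state_{n+1} = state_n + (h/2)·(k1 + k2).
0.000000: (0.950000, 1.610000)
  k1 = (1.610000, -2.736000)
  predictor → (1.239800, 1.117520)
  k2 = (1.117520, -3.570624)
  → (1.195477, 1.042404)
(p(0.18), q(0.18)) ≈ (1.1955, 1.0424)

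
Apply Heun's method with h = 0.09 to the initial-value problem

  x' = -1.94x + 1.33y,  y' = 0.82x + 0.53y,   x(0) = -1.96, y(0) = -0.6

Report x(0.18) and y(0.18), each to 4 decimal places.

Heun on (x,y): k1 = f(t_n, state_n); k2 = f(t_n + h, state_n + h·k1); state_{n+1} = state_n + (h/2)·(k1 + k2).
0.000000: (-1.960000, -0.600000)
  k1 = (3.004400, -1.925200)
  predictor → (-1.689604, -0.773268)
  k2 = (2.249385, -1.795307)
  → (-1.723580, -0.767423)
0.090000: (-1.723580, -0.767423)
  k1 = (2.323072, -1.820069)
  predictor → (-1.514503, -0.931229)
  k2 = (1.699601, -1.735444)
  → (-1.542559, -0.927421)
(x(0.18), y(0.18)) ≈ (-1.5426, -0.9274)

-1.5426, -0.9274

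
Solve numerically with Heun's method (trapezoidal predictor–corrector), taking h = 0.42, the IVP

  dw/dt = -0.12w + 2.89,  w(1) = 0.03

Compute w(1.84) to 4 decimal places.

Heun: k1 = f(t_n, w_n); k2 = f(t_n + h, w_n + h·k1); w_{n+1} = w_n + (h/2)·(k1 + k2).
t=1.000000, w=0.030000:
  k1 = f(1.000000, 0.030000) = 2.886400
  k2 = f(1.420000, 1.242288) = 2.740925
  w ← 0.030000 + (0.42/2)·(2.886400 + 2.740925) = 1.211738
t=1.420000, w=1.211738:
  k1 = f(1.420000, 1.211738) = 2.744591
  k2 = f(1.840000, 2.364467) = 2.606264
  w ← 1.211738 + (0.42/2)·(2.744591 + 2.606264) = 2.335418
w(1.84) ≈ 2.3354

2.3354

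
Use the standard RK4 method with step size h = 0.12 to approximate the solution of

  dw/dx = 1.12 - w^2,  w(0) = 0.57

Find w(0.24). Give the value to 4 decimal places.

0.7348

RK4: k1 = f(x_n, w_n); k2 = f(x_n + h/2, w_n + (h/2)·k1); k3 = f(x_n + h/2, w_n + (h/2)·k2); k4 = f(x_n + h, w_n + h·k3); w_{n+1} = w_n + (h/6)·(k1 + 2k2 + 2k3 + k4).
x=0.000000, w=0.570000:
  k1 = f(0.000000, 0.570000) = 0.795100
  k2 = f(0.060000, 0.617706) = 0.738439
  k3 = f(0.060000, 0.614306) = 0.742628
  k4 = f(0.120000, 0.659115) = 0.685567
  w ← 0.570000 + (0.12/6)·(k1 + 2k2 + 2k3 + k4) = 0.658856
x=0.120000, w=0.658856:
  k1 = f(0.120000, 0.658856) = 0.685909
  k2 = f(0.180000, 0.700011) = 0.629985
  k3 = f(0.180000, 0.696655) = 0.634672
  k4 = f(0.240000, 0.735017) = 0.579751
  w ← 0.658856 + (0.12/6)·(k1 + 2k2 + 2k3 + k4) = 0.734755
w(0.24) ≈ 0.7348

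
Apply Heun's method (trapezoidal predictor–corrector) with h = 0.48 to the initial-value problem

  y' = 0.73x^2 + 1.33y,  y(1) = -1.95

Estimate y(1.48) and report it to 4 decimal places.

Heun: k1 = f(x_n, y_n); k2 = f(x_n + h, y_n + h·k1); y_{n+1} = y_n + (h/2)·(k1 + k2).
x=1.000000, y=-1.950000:
  k1 = f(1.000000, -1.950000) = -1.863500
  k2 = f(1.480000, -2.844480) = -2.184166
  y ← -1.950000 + (0.48/2)·(-1.863500 + (-2.184166)) = -2.921440
y(1.48) ≈ -2.9214

-2.9214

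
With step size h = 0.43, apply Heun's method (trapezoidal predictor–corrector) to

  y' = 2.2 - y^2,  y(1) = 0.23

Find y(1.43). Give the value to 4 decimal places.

Heun: k1 = f(t_n, y_n); k2 = f(t_n + h, y_n + h·k1); y_{n+1} = y_n + (h/2)·(k1 + k2).
t=1.000000, y=0.230000:
  k1 = f(1.000000, 0.230000) = 2.147100
  k2 = f(1.430000, 1.153253) = 0.870008
  y ← 0.230000 + (0.43/2)·(2.147100 + 0.870008) = 0.878678
y(1.43) ≈ 0.8787

0.8787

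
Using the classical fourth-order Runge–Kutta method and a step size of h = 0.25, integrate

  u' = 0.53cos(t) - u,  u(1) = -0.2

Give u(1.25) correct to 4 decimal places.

-0.1059

RK4: k1 = f(t_n, u_n); k2 = f(t_n + h/2, u_n + (h/2)·k1); k3 = f(t_n + h/2, u_n + (h/2)·k2); k4 = f(t_n + h, u_n + h·k3); u_{n+1} = u_n + (h/6)·(k1 + 2k2 + 2k3 + k4).
t=1.000000, u=-0.200000:
  k1 = f(1.000000, -0.200000) = 0.486360
  k2 = f(1.125000, -0.139205) = 0.367729
  k3 = f(1.125000, -0.154034) = 0.382557
  k4 = f(1.250000, -0.104361) = 0.271481
  u ← -0.200000 + (0.25/6)·(k1 + 2k2 + 2k3 + k4) = -0.105899
u(1.25) ≈ -0.1059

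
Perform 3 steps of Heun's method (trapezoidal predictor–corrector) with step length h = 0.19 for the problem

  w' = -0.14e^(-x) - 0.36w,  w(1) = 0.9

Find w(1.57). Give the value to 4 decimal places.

0.7131

Heun: k1 = f(x_n, w_n); k2 = f(x_n + h, w_n + h·k1); w_{n+1} = w_n + (h/2)·(k1 + k2).
x=1.000000, w=0.900000:
  k1 = f(1.000000, 0.900000) = -0.375503
  k2 = f(1.190000, 0.828654) = -0.340907
  w ← 0.900000 + (0.19/2)·(-0.375503 + (-0.340907)) = 0.831941
x=1.190000, w=0.831941:
  k1 = f(1.190000, 0.831941) = -0.342090
  k2 = f(1.380000, 0.766944) = -0.311321
  w ← 0.831941 + (0.19/2)·(-0.342090 + (-0.311321)) = 0.769867
x=1.380000, w=0.769867:
  k1 = f(1.380000, 0.769867) = -0.312373
  k2 = f(1.570000, 0.710516) = -0.284912
  w ← 0.769867 + (0.19/2)·(-0.312373 + (-0.284912)) = 0.713125
w(1.57) ≈ 0.7131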